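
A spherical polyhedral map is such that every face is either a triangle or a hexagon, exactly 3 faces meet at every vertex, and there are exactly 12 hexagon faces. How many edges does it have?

42

Let x be the number of triangles; then F = 12 + x.
Edge–face incidences: 2E = 6·12 + 3·x = 72 + 3x.
Every vertex has degree 3, so 3V = 2E.
Euler: V − E + F = 2 ⇒ (2E)/3 − E + (12 + x) = 2.
Multiply by 6: 2·(2E) − 3·(2E) + 6·(12 + x) = 12, i.e. 72 + 6x − (72 + 3x) = 12.
Collecting terms: 3x = 12, so x = 4.
Then 2E = 72 + 3·4 = 84, so E = 42, V = 2E/3 = 28, F = 12 + 4 = 16.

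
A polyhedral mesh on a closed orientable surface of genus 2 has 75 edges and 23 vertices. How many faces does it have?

50

For a closed orientable surface of genus 2, χ = 2 − 2·2 = -2.
F = -2 − V + E = -2 − 23 + 75 = 50.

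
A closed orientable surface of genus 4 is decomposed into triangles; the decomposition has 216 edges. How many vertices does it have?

χ = 2 − 2·4 = -6, and every face is a triangle so 3F = 2E.
F = 2E/3 = 144. Then V = -6 + E − F = -6 + 216 − 144 = 66.

66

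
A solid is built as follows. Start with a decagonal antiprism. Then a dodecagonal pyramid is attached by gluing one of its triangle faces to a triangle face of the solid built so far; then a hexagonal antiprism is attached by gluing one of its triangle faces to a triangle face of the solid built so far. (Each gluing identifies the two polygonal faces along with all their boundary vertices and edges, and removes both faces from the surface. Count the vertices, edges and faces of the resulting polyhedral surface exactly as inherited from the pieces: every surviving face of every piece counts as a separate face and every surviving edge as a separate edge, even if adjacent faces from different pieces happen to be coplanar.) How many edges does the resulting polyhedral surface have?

A decagonal antiprism: V=20, E=40, F=22.
Attach a dodecagonal pyramid (V=13, E=24, F=13) along a 3-gon: merge 3 vertices and 3 edges, delete both glued faces → V=30, E=61, F=33.
Attach a hexagonal antiprism (V=12, E=24, F=14) along a 3-gon: merge 3 vertices and 3 edges, delete both glued faces → V=39, E=82, F=45.
Check: V − E + F = 39 − 82 + 45 = 2.

82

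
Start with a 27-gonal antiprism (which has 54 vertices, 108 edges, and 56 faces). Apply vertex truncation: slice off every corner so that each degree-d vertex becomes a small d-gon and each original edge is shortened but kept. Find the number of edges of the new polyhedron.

Truncation replaces each original edge-end by a new vertex, so V′ = 2E = 216.
Each original edge survives, and each old vertex of degree d contributes d new edges; summing degrees gives Σd = 2E, so E′ = E + 2E = 3E = 324.
Each original face survives and each original vertex becomes one new face: F′ = F + V = 110.

324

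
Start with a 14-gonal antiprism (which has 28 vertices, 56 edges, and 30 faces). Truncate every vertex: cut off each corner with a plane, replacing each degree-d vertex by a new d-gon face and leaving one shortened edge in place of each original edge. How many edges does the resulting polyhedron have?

Truncation replaces each original edge-end by a new vertex, so V′ = 2E = 112.
Each original edge survives, and each old vertex of degree d contributes d new edges; summing degrees gives Σd = 2E, so E′ = E + 2E = 3E = 168.
Each original face survives and each original vertex becomes one new face: F′ = F + V = 58.

168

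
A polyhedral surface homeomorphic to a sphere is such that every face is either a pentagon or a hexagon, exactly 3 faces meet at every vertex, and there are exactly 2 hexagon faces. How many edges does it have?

Let x be the number of pentagons; then F = 2 + x.
Edge–face incidences: 2E = 6·2 + 5·x = 12 + 5x.
Every vertex has degree 3, so 3V = 2E.
Euler: V − E + F = 2 ⇒ (2E)/3 − E + (2 + x) = 2.
Multiply by 6: 2·(2E) − 3·(2E) + 6·(2 + x) = 12, i.e. 12 + 6x − (12 + 5x) = 12.
Collecting terms: x = 12.
Then 2E = 12 + 5·12 = 72, so E = 36, V = 2E/3 = 24, F = 2 + 12 = 14.

36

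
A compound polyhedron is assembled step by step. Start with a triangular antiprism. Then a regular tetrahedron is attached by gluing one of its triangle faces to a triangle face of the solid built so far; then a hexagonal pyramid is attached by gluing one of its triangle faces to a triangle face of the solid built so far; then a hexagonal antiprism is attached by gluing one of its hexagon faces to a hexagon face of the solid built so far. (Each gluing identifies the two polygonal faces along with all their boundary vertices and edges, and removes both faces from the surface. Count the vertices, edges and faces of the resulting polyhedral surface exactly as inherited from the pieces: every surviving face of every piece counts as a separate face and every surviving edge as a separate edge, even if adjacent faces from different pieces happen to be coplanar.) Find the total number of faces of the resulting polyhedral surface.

A triangular antiprism: V=6, E=12, F=8.
Attach a regular tetrahedron (V=4, E=6, F=4) along a 3-gon: merge 3 vertices and 3 edges, delete both glued faces → V=7, E=15, F=10.
Attach a hexagonal pyramid (V=7, E=12, F=7) along a 3-gon: merge 3 vertices and 3 edges, delete both glued faces → V=11, E=24, F=15.
Attach a hexagonal antiprism (V=12, E=24, F=14) along a 6-gon: merge 6 vertices and 6 edges, delete both glued faces → V=17, E=42, F=27.
Check: V − E + F = 17 − 42 + 27 = 2.

27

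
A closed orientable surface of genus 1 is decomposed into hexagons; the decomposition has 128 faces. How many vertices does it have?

χ = 2 − 2·1 = 0, and every face is a hexagon so 6F = 2E.
E = 6·128/2 = 384. Then V = 0 + E − F = 0 + 384 − 128 = 256.

256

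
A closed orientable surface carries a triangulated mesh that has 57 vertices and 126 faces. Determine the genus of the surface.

Every face is a triangle, so 2E = 3·126 = 378, giving E = 189.
χ = V − E + F = 57 − 189 + 126 = -6.
For a closed orientable surface χ = 2 − 2g, so g = (2 − (-6))/2 = 4.

4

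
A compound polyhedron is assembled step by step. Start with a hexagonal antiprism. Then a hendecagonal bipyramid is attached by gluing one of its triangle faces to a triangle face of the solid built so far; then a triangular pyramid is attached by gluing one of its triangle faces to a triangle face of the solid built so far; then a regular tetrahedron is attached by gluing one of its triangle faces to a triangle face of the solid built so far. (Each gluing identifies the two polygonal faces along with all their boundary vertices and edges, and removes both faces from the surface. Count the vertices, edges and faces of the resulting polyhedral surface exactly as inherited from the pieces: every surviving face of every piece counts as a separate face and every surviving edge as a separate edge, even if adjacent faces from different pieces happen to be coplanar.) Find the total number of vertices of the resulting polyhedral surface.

A hexagonal antiprism: V=12, E=24, F=14.
Attach a hendecagonal bipyramid (V=13, E=33, F=22) along a 3-gon: merge 3 vertices and 3 edges, delete both glued faces → V=22, E=54, F=34.
Attach a triangular pyramid (V=4, E=6, F=4) along a 3-gon: merge 3 vertices and 3 edges, delete both glued faces → V=23, E=57, F=36.
Attach a regular tetrahedron (V=4, E=6, F=4) along a 3-gon: merge 3 vertices and 3 edges, delete both glued faces → V=24, E=60, F=38.
Check: V − E + F = 24 − 60 + 38 = 2.

24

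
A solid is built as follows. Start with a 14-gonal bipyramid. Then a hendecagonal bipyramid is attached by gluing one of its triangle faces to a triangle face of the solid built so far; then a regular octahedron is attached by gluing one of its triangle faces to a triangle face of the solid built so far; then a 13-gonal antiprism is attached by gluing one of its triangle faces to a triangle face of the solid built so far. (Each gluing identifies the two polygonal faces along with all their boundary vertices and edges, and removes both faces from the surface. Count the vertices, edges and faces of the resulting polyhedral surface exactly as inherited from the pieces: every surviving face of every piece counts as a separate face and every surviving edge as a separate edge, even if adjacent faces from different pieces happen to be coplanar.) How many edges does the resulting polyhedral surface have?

A 14-gonal bipyramid: V=16, E=42, F=28.
Attach a hendecagonal bipyramid (V=13, E=33, F=22) along a 3-gon: merge 3 vertices and 3 edges, delete both glued faces → V=26, E=72, F=48.
Attach a regular octahedron (V=6, E=12, F=8) along a 3-gon: merge 3 vertices and 3 edges, delete both glued faces → V=29, E=81, F=54.
Attach a 13-gonal antiprism (V=26, E=52, F=28) along a 3-gon: merge 3 vertices and 3 edges, delete both glued faces → V=52, E=130, F=80.
Check: V − E + F = 52 − 130 + 80 = 2.

130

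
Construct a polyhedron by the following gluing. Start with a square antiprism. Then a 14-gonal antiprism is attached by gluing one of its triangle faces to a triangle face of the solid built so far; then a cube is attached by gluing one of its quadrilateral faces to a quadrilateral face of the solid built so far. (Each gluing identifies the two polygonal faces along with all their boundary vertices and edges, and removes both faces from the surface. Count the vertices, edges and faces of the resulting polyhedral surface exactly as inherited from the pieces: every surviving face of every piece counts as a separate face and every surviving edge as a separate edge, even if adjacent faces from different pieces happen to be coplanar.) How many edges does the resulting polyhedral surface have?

77

A square antiprism: V=8, E=16, F=10.
Attach a 14-gonal antiprism (V=28, E=56, F=30) along a 3-gon: merge 3 vertices and 3 edges, delete both glued faces → V=33, E=69, F=38.
Attach a cube (V=8, E=12, F=6) along a 4-gon: merge 4 vertices and 4 edges, delete both glued faces → V=37, E=77, F=42.
Check: V − E + F = 37 − 77 + 42 = 2.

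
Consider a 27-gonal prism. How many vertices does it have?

54

A prism on an n-gon has two n-gon bases and n rectangular sides: V = 2·27 = 54, E = 3·27 = 81, F = 27 + 2 = 29.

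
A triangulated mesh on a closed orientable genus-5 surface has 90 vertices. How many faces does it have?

χ = 2 − 2·5 = -8, and every face is a triangle so 3F = 2E.
V − E + F = -8 with E = 3F/2 gives 90 − (3/2 − 1)·F = -8, so F = 196 and E = 294.

196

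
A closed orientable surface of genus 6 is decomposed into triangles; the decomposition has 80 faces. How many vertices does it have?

30

χ = 2 − 2·6 = -10, and every face is a triangle so 3F = 2E.
E = 3·80/2 = 120. Then V = -10 + E − F = -10 + 120 − 80 = 30.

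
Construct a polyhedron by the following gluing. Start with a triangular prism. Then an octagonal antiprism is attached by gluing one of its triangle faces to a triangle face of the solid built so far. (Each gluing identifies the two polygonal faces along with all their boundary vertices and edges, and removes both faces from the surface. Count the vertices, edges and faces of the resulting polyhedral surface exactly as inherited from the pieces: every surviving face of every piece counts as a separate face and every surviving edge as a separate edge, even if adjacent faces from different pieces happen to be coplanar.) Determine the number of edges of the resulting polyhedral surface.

A triangular prism: V=6, E=9, F=5.
Attach an octagonal antiprism (V=16, E=32, F=18) along a 3-gon: merge 3 vertices and 3 edges, delete both glued faces → V=19, E=38, F=21.
Check: V − E + F = 19 − 38 + 21 = 2.

38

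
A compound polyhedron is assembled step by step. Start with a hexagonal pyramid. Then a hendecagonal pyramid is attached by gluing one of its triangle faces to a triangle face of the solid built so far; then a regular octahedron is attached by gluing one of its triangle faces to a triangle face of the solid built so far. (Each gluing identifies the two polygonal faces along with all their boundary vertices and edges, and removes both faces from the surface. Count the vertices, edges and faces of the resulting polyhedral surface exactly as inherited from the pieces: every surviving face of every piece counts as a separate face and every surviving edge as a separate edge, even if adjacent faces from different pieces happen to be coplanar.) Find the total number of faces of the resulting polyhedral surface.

23

A hexagonal pyramid: V=7, E=12, F=7.
Attach a hendecagonal pyramid (V=12, E=22, F=12) along a 3-gon: merge 3 vertices and 3 edges, delete both glued faces → V=16, E=31, F=17.
Attach a regular octahedron (V=6, E=12, F=8) along a 3-gon: merge 3 vertices and 3 edges, delete both glued faces → V=19, E=40, F=23.
Check: V − E + F = 19 − 40 + 23 = 2.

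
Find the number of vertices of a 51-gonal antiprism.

An antiprism on an n-gon has two n-gon caps and 2n triangles: V = 2·51 = 102, E = 4·51 = 204, F = 2·51 + 2 = 104.

102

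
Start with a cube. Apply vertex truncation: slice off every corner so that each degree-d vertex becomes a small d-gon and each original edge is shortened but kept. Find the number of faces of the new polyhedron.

14

The base solid has V = 8, E = 12, F = 6.
Truncation replaces each original edge-end by a new vertex, so V′ = 2E = 24.
Each original edge survives, and each old vertex of degree d contributes d new edges; summing degrees gives Σd = 2E, so E′ = E + 2E = 3E = 36.
Each original face survives and each original vertex becomes one new face: F′ = F + V = 14.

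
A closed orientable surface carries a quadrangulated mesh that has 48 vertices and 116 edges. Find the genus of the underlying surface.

6

Every face is a square and each edge borders two faces, so 4F = 2·116, giving F = 58.
χ = V − E + F = 48 − 116 + 58 = -10.
For a closed orientable surface χ = 2 − 2g, so g = (2 − (-10))/2 = 6.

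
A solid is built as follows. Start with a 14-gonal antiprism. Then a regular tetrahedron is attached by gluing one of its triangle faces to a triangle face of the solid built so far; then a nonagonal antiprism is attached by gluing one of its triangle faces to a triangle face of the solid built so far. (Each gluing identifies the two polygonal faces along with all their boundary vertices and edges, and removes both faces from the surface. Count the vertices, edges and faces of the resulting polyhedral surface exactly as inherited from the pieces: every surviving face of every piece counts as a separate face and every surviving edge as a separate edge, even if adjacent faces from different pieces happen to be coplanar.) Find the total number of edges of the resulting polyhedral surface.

A 14-gonal antiprism: V=28, E=56, F=30.
Attach a regular tetrahedron (V=4, E=6, F=4) along a 3-gon: merge 3 vertices and 3 edges, delete both glued faces → V=29, E=59, F=32.
Attach a nonagonal antiprism (V=18, E=36, F=20) along a 3-gon: merge 3 vertices and 3 edges, delete both glued faces → V=44, E=92, F=50.
Check: V − E + F = 44 − 92 + 50 = 2.

92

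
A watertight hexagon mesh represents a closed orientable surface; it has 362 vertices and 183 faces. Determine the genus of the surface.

Every face is a hexagon, so 2E = 6·183 = 1098, giving E = 549.
χ = V − E + F = 362 − 549 + 183 = -4.
For a closed orientable surface χ = 2 − 2g, so g = (2 − (-4))/2 = 3.

3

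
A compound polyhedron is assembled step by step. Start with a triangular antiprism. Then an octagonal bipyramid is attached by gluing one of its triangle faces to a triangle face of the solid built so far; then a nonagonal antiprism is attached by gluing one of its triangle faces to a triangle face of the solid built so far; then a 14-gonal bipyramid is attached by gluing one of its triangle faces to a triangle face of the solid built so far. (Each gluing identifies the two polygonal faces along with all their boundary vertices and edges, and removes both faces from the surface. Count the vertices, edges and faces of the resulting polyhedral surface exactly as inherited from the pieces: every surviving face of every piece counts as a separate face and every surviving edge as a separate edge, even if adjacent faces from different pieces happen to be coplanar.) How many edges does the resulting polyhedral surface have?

A triangular antiprism: V=6, E=12, F=8.
Attach an octagonal bipyramid (V=10, E=24, F=16) along a 3-gon: merge 3 vertices and 3 edges, delete both glued faces → V=13, E=33, F=22.
Attach a nonagonal antiprism (V=18, E=36, F=20) along a 3-gon: merge 3 vertices and 3 edges, delete both glued faces → V=28, E=66, F=40.
Attach a 14-gonal bipyramid (V=16, E=42, F=28) along a 3-gon: merge 3 vertices and 3 edges, delete both glued faces → V=41, E=105, F=66.
Check: V − E + F = 41 − 105 + 66 = 2.

105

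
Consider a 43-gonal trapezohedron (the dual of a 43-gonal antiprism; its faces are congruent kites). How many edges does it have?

172

The n-trapezohedron (dual of the n-antiprism) has V = 2·43 + 2 = 88, E = 4·43 = 172, F = 2·43 = 86.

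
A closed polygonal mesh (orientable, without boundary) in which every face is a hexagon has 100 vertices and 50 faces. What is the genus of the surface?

1

Every face is a hexagon, so 2E = 6·50 = 300, giving E = 150.
χ = V − E + F = 100 − 150 + 50 = 0.
For a closed orientable surface χ = 2 − 2g, so g = (2 − (0))/2 = 1.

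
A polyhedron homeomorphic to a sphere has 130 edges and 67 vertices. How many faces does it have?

Here V − E + F = 2.
F = 2 − V + E = 2 − 67 + 130 = 65.

65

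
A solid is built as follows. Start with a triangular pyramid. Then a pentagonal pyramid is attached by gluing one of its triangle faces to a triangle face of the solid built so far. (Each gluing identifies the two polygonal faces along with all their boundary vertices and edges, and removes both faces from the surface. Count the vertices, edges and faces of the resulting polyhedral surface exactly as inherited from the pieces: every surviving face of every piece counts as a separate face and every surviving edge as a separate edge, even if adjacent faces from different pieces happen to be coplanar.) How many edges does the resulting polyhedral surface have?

13

A triangular pyramid: V=4, E=6, F=4.
Attach a pentagonal pyramid (V=6, E=10, F=6) along a 3-gon: merge 3 vertices and 3 edges, delete both glued faces → V=7, E=13, F=8.
Check: V − E + F = 7 − 13 + 8 = 2.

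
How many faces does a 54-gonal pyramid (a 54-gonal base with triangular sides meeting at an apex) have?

55

A pyramid on an n-gon base has one n-gon and n triangles: V = 54 + 1 = 55, E = 2·54 = 108, F = 54 + 1 = 55.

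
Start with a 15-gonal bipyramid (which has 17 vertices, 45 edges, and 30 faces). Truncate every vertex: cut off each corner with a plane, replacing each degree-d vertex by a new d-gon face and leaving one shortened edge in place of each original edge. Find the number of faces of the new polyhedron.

47

Truncation replaces each original edge-end by a new vertex, so V′ = 2E = 90.
Each original edge survives, and each old vertex of degree d contributes d new edges; summing degrees gives Σd = 2E, so E′ = E + 2E = 3E = 135.
Each original face survives and each original vertex becomes one new face: F′ = F + V = 47.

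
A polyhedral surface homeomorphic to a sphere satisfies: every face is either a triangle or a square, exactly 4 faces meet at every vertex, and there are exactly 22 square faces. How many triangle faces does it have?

Let x be the number of triangles; then F = 22 + x.
Edge–face incidences: 2E = 4·22 + 3·x = 88 + 3x.
Every vertex has degree 4, so 4V = 2E.
Euler: V − E + F = 2 ⇒ (2E)/4 − E + (22 + x) = 2.
Multiply by 8: 2·(2E) − 4·(2E) + 8·(22 + x) = 16, i.e. 176 + 8x − 2·(88 + 3x) = 16.
Collecting terms: 2x = 16, so x = 8.
Then 2E = 88 + 3·8 = 112, so E = 56, V = 2E/4 = 28, F = 22 + 8 = 30.

8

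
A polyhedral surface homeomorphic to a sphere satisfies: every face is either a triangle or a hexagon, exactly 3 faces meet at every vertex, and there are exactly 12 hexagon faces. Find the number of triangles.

4

Let x be the number of triangles; then F = 12 + x.
Edge–face incidences: 2E = 6·12 + 3·x = 72 + 3x.
Every vertex has degree 3, so 3V = 2E.
Euler: V − E + F = 2 ⇒ (2E)/3 − E + (12 + x) = 2.
Multiply by 6: 2·(2E) − 3·(2E) + 6·(12 + x) = 12, i.e. 72 + 6x − (72 + 3x) = 12.
Collecting terms: 3x = 12, so x = 4.
Then 2E = 72 + 3·4 = 84, so E = 42, V = 2E/3 = 28, F = 12 + 4 = 16.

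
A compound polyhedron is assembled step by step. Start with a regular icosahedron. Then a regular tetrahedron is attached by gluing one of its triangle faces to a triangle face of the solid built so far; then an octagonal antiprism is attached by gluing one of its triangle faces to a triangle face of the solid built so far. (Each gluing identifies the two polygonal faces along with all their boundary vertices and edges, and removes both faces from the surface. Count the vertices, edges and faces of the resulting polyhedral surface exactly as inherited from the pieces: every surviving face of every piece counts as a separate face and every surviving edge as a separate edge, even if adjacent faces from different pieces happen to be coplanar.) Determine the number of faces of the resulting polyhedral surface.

38

A regular icosahedron: V=12, E=30, F=20.
Attach a regular tetrahedron (V=4, E=6, F=4) along a 3-gon: merge 3 vertices and 3 edges, delete both glued faces → V=13, E=33, F=22.
Attach an octagonal antiprism (V=16, E=32, F=18) along a 3-gon: merge 3 vertices and 3 edges, delete both glued faces → V=26, E=62, F=38.
Check: V − E + F = 26 − 62 + 38 = 2.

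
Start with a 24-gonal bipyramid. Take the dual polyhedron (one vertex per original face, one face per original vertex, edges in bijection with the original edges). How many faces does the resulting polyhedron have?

26

The base solid has V = 26, E = 72, F = 48.
The dual swaps V and F and preserves E: V′ = F = 48, E′ = E = 72, F′ = V = 26.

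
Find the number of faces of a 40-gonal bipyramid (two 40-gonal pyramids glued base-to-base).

80

A bipyramid over an n-gon has 2n triangular faces and n + 2 vertices: V = 40 + 2 = 42, E = 3·40 = 120, F = 2·40 = 80.
Check: V − E + F = 42 − 120 + 80 = 2.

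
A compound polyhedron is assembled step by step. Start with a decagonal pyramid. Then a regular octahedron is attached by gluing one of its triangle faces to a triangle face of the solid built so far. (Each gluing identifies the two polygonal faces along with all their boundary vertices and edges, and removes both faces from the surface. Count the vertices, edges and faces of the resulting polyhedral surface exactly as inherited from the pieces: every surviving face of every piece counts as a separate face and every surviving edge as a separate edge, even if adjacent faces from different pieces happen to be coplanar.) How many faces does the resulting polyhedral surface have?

17

A decagonal pyramid: V=11, E=20, F=11.
Attach a regular octahedron (V=6, E=12, F=8) along a 3-gon: merge 3 vertices and 3 edges, delete both glued faces → V=14, E=29, F=17.
Check: V − E + F = 14 − 29 + 17 = 2.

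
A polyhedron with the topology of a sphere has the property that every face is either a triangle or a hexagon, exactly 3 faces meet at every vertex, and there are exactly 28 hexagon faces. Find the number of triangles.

4

Let x be the number of triangles; then F = 28 + x.
Edge–face incidences: 2E = 6·28 + 3·x = 168 + 3x.
Every vertex has degree 3, so 3V = 2E.
Euler: V − E + F = 2 ⇒ (2E)/3 − E + (28 + x) = 2.
Multiply by 6: 2·(2E) − 3·(2E) + 6·(28 + x) = 12, i.e. 168 + 6x − (168 + 3x) = 12.
Collecting terms: 3x = 12, so x = 4.
Then 2E = 168 + 3·4 = 180, so E = 90, V = 2E/3 = 60, F = 28 + 4 = 32.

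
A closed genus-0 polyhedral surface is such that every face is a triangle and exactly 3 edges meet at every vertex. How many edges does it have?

6

Each face has 3 edges and each edge borders two faces, so 2E = 3F.
Each vertex has degree 3, so 3V = 2E and hence V = 3F/3.
Euler: V − E + F = 2 ⇒ (3F/3) − (3F/2) + F = 2.
Multiply by 6: (6 − 9 + 6)F = 12, i.e. 3F = 12.
So F = 4, E = 3·4/2 = 6, V = 3·4/3 = 4.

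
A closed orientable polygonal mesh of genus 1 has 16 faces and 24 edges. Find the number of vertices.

8

For a closed orientable surface of genus 1, χ = 2 − 2·1 = 0.
V = 0 + E − F = 0 + 24 − 16 = 8.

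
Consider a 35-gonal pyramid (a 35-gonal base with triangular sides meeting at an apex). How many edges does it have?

A pyramid on an n-gon base has one n-gon and n triangles: V = 35 + 1 = 36, E = 2·35 = 70, F = 35 + 1 = 36.

70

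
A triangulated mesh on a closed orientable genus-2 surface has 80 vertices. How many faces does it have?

χ = 2 − 2·2 = -2, and every face is a triangle so 3F = 2E.
V − E + F = -2 with E = 3F/2 gives 80 − (3/2 − 1)·F = -2, so F = 164 and E = 246.

164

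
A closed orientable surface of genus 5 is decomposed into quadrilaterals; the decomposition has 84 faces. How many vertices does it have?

76

χ = 2 − 2·5 = -8, and every face is a square so 4F = 2E.
E = 4·84/2 = 168. Then V = -8 + E − F = -8 + 168 − 84 = 76.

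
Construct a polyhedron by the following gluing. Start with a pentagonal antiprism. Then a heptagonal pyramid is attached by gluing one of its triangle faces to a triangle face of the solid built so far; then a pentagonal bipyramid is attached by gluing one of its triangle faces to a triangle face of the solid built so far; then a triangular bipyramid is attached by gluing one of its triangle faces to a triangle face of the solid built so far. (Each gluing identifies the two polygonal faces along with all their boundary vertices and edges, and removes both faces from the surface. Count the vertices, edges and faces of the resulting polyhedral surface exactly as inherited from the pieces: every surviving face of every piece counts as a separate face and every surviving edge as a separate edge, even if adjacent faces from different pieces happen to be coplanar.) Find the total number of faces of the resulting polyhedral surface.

A pentagonal antiprism: V=10, E=20, F=12.
Attach a heptagonal pyramid (V=8, E=14, F=8) along a 3-gon: merge 3 vertices and 3 edges, delete both glued faces → V=15, E=31, F=18.
Attach a pentagonal bipyramid (V=7, E=15, F=10) along a 3-gon: merge 3 vertices and 3 edges, delete both glued faces → V=19, E=43, F=26.
Attach a triangular bipyramid (V=5, E=9, F=6) along a 3-gon: merge 3 vertices and 3 edges, delete both glued faces → V=21, E=49, F=30.
Check: V − E + F = 21 − 49 + 30 = 2.

30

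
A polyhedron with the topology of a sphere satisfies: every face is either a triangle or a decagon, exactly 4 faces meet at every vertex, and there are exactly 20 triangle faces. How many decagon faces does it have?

Let x be the number of decagons; then F = 20 + x.
Edge–face incidences: 2E = 3·20 + 10·x = 60 + 10x.
Every vertex has degree 4, so 4V = 2E.
Euler: V − E + F = 2 ⇒ (2E)/4 − E + (20 + x) = 2.
Multiply by 8: 2·(2E) − 4·(2E) + 8·(20 + x) = 16, i.e. 160 + 8x − 2·(60 + 10x) = 16.
Collecting terms: −12x + 40 = 16, so −12x = −24, so x = 2.
Then 2E = 60 + 10·2 = 80, so E = 40, V = 2E/4 = 20, F = 20 + 2 = 22.

2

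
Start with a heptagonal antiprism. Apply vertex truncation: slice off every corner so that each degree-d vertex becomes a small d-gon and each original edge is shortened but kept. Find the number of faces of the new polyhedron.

The base solid has V = 14, E = 28, F = 16.
Truncation replaces each original edge-end by a new vertex, so V′ = 2E = 56.
Each original edge survives, and each old vertex of degree d contributes d new edges; summing degrees gives Σd = 2E, so E′ = E + 2E = 3E = 84.
Each original face survives and each original vertex becomes one new face: F′ = F + V = 30.

30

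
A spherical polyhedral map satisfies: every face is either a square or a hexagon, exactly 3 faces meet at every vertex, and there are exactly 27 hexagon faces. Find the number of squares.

Let x be the number of squares; then F = 27 + x.
Edge–face incidences: 2E = 6·27 + 4·x = 162 + 4x.
Every vertex has degree 3, so 3V = 2E.
Euler: V − E + F = 2 ⇒ (2E)/3 − E + (27 + x) = 2.
Multiply by 6: 2·(2E) − 3·(2E) + 6·(27 + x) = 12, i.e. 162 + 6x − (162 + 4x) = 12.
Collecting terms: 2x = 12, so x = 6.
Then 2E = 162 + 4·6 = 186, so E = 93, V = 2E/3 = 62, F = 27 + 6 = 33.

6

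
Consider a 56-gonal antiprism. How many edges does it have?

An antiprism on an n-gon has two n-gon caps and 2n triangles: V = 2·56 = 112, E = 4·56 = 224, F = 2·56 + 2 = 114.

224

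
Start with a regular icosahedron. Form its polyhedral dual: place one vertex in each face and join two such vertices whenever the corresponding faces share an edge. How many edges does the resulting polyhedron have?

The base solid has V = 12, E = 30, F = 20.
The dual swaps V and F and preserves E: V′ = F = 20, E′ = E = 30, F′ = V = 12.

30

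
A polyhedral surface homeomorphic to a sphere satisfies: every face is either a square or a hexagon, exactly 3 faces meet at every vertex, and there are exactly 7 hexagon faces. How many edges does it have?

33

Let x be the number of squares; then F = 7 + x.
Edge–face incidences: 2E = 6·7 + 4·x = 42 + 4x.
Every vertex has degree 3, so 3V = 2E.
Euler: V − E + F = 2 ⇒ (2E)/3 − E + (7 + x) = 2.
Multiply by 6: 2·(2E) − 3·(2E) + 6·(7 + x) = 12, i.e. 42 + 6x − (42 + 4x) = 12.
Collecting terms: 2x = 12, so x = 6.
Then 2E = 42 + 4·6 = 66, so E = 33, V = 2E/3 = 22, F = 7 + 6 = 13.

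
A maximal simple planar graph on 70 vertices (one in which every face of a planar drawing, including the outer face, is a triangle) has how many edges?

In a plane triangulation 3F = 2E and V − E + F = 2, so E = 3V − 6 = 3·70 − 6 = 204.

204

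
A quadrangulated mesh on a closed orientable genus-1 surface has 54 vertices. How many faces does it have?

54

χ = 2 − 2·1 = 0, and every face is a square so 4F = 2E.
V − E + F = 0 with E = 4F/2 gives 54 − (4/2 − 1)·F = 0, so F = 54 and E = 108.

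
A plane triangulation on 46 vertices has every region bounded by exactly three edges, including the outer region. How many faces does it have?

In a plane triangulation 3F = 2E and V − E + F = 2, so F = 2V − 4 = 2·46 − 4 = 88.

88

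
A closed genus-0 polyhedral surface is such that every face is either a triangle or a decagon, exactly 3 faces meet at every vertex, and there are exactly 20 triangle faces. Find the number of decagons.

Let x be the number of decagons; then F = 20 + x.
Edge–face incidences: 2E = 3·20 + 10·x = 60 + 10x.
Every vertex has degree 3, so 3V = 2E.
Euler: V − E + F = 2 ⇒ (2E)/3 − E + (20 + x) = 2.
Multiply by 6: 2·(2E) − 3·(2E) + 6·(20 + x) = 12, i.e. 120 + 6x − (60 + 10x) = 12.
Collecting terms: −4x + 60 = 12, so −4x = −48, so x = 12.
Then 2E = 60 + 10·12 = 180, so E = 90, V = 2E/3 = 60, F = 20 + 12 = 32.

12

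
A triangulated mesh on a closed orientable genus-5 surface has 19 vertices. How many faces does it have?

54

χ = 2 − 2·5 = -8, and every face is a triangle so 3F = 2E.
V − E + F = -8 with E = 3F/2 gives 19 − (3/2 − 1)·F = -8, so F = 54 and E = 81.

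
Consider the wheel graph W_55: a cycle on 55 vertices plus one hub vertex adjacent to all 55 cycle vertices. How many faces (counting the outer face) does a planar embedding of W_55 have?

56

W_55 has V = 55 + 1 = 56 vertices and E = 2·55 = 110 edges.
By Euler's formula F = 2 − V + E = 2 − 56 + 110 = 56.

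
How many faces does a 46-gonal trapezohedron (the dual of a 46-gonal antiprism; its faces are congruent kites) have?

92

The n-trapezohedron (dual of the n-antiprism) has V = 2·46 + 2 = 94, E = 4·46 = 184, F = 2·46 = 92.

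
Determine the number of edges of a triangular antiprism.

An antiprism on an n-gon has two n-gon caps and 2n triangles: V = 2·3 = 6, E = 4·3 = 12, F = 2·3 + 2 = 8.

12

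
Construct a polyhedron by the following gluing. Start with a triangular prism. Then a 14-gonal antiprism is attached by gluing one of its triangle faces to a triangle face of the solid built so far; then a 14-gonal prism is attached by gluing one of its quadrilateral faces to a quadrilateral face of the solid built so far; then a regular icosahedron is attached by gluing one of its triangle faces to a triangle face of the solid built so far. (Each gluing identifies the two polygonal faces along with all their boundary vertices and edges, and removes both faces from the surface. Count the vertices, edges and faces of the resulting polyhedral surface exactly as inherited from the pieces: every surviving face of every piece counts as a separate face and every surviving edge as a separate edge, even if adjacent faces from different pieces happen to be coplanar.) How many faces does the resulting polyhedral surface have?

65

A triangular prism: V=6, E=9, F=5.
Attach a 14-gonal antiprism (V=28, E=56, F=30) along a 3-gon: merge 3 vertices and 3 edges, delete both glued faces → V=31, E=62, F=33.
Attach a 14-gonal prism (V=28, E=42, F=16) along a 4-gon: merge 4 vertices and 4 edges, delete both glued faces → V=55, E=100, F=47.
Attach a regular icosahedron (V=12, E=30, F=20) along a 3-gon: merge 3 vertices and 3 edges, delete both glued faces → V=64, E=127, F=65.
Check: V − E + F = 64 − 127 + 65 = 2.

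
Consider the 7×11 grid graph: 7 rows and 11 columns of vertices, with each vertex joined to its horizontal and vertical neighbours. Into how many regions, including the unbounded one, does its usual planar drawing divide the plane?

The grid has V = 7·11 = 77 vertices and E = 7·10 + 11·6 = 136 edges.
F = 2 − V + E = 2 − 77 + 136 = 61.

61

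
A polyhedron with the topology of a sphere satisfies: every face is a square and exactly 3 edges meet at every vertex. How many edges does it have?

Each face has 4 edges and each edge borders two faces, so 2E = 4F.
Each vertex has degree 3, so 3V = 2E and hence V = 4F/3.
Euler: V − E + F = 2 ⇒ (4F/3) − (4F/2) + F = 2.
Multiply by 6: (8 − 12 + 6)F = 12, i.e. 2F = 12.
So F = 6, E = 4·6/2 = 12, V = 4·6/3 = 8.

12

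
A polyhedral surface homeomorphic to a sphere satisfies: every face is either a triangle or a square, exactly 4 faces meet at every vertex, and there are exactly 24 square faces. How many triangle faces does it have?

Let x be the number of triangles; then F = 24 + x.
Edge–face incidences: 2E = 4·24 + 3·x = 96 + 3x.
Every vertex has degree 4, so 4V = 2E.
Euler: V − E + F = 2 ⇒ (2E)/4 − E + (24 + x) = 2.
Multiply by 8: 2·(2E) − 4·(2E) + 8·(24 + x) = 16, i.e. 192 + 8x − 2·(96 + 3x) = 16.
Collecting terms: 2x = 16, so x = 8.
Then 2E = 96 + 3·8 = 120, so E = 60, V = 2E/4 = 30, F = 24 + 8 = 32.

8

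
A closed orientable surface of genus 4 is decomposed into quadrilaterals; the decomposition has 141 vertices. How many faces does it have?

χ = 2 − 2·4 = -6, and every face is a square so 4F = 2E.
V − E + F = -6 with E = 4F/2 gives 141 − (4/2 − 1)·F = -6, so F = 147 and E = 294.

147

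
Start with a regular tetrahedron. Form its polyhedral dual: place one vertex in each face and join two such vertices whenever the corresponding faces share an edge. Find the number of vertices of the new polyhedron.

4

The base solid has V = 4, E = 6, F = 4.
The dual swaps V and F and preserves E: V′ = F = 4, E′ = E = 6, F′ = V = 4.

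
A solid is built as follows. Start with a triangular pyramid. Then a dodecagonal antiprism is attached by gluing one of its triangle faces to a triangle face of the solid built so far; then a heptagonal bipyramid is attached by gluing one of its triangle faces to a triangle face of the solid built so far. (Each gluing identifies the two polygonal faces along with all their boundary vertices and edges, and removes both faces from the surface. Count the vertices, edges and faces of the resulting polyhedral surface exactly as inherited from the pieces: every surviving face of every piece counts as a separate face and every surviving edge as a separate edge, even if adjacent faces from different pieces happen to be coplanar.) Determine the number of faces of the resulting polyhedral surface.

A triangular pyramid: V=4, E=6, F=4.
Attach a dodecagonal antiprism (V=24, E=48, F=26) along a 3-gon: merge 3 vertices and 3 edges, delete both glued faces → V=25, E=51, F=28.
Attach a heptagonal bipyramid (V=9, E=21, F=14) along a 3-gon: merge 3 vertices and 3 edges, delete both glued faces → V=31, E=69, F=40.
Check: V − E + F = 31 − 69 + 40 = 2.

40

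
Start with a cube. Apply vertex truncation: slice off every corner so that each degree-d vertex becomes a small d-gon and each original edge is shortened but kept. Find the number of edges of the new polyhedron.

The base solid has V = 8, E = 12, F = 6.
Truncation replaces each original edge-end by a new vertex, so V′ = 2E = 24.
Each original edge survives, and each old vertex of degree d contributes d new edges; summing degrees gives Σd = 2E, so E′ = E + 2E = 3E = 36.
Each original face survives and each original vertex becomes one new face: F′ = F + V = 14.

36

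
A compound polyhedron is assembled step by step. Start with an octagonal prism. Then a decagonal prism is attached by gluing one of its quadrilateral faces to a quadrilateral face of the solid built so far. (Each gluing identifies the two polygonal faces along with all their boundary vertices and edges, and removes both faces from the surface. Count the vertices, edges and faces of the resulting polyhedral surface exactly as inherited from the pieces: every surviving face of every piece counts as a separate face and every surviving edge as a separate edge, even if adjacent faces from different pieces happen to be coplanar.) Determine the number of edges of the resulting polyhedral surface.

An octagonal prism: V=16, E=24, F=10.
Attach a decagonal prism (V=20, E=30, F=12) along a 4-gon: merge 4 vertices and 4 edges, delete both glued faces → V=32, E=50, F=20.
Check: V − E + F = 32 − 50 + 20 = 2.

50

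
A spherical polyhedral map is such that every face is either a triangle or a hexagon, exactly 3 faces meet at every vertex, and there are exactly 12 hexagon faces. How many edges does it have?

42

Let x be the number of triangles; then F = 12 + x.
Edge–face incidences: 2E = 6·12 + 3·x = 72 + 3x.
Every vertex has degree 3, so 3V = 2E.
Euler: V − E + F = 2 ⇒ (2E)/3 − E + (12 + x) = 2.
Multiply by 6: 2·(2E) − 3·(2E) + 6·(12 + x) = 12, i.e. 72 + 6x − (72 + 3x) = 12.
Collecting terms: 3x = 12, so x = 4.
Then 2E = 72 + 3·4 = 84, so E = 42, V = 2E/3 = 28, F = 12 + 4 = 16.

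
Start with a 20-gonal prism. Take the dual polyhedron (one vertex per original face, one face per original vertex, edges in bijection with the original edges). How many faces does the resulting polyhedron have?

The base solid has V = 40, E = 60, F = 22.
The dual swaps V and F and preserves E: V′ = F = 22, E′ = E = 60, F′ = V = 40.

40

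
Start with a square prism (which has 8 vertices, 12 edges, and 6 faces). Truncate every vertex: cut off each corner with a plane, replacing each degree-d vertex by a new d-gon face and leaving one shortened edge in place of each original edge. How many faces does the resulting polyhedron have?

14

Truncation replaces each original edge-end by a new vertex, so V′ = 2E = 24.
Each original edge survives, and each old vertex of degree d contributes d new edges; summing degrees gives Σd = 2E, so E′ = E + 2E = 3E = 36.
Each original face survives and each original vertex becomes one new face: F′ = F + V = 14.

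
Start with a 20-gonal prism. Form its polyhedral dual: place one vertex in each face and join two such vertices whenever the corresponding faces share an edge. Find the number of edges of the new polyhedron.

The base solid has V = 40, E = 60, F = 22.
The dual swaps V and F and preserves E: V′ = F = 22, E′ = E = 60, F′ = V = 40.

60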